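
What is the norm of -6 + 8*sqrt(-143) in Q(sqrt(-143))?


N(a + b*sqrt(d)) = a^2 - d*b^2
= (-6)^2 - (-143)*(8)^2
= 36 + 9152
= 9188

9188


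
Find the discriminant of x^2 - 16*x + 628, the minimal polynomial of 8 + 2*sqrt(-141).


The element 8 + 2*sqrt(-141) has minimal polynomial:
x^2 - 16*x + 628
Discriminant = (-16)^2 - 4*(628)
= 256 - 2512
= -2256

-2256


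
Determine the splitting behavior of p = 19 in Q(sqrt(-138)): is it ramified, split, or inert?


K = Q(sqrt(-138)). Since d mod 4 = 2, disc(K) = -552.
Check p | disc: -552 mod 19 = 18.
p does not divide disc. Compute Legendre symbol (d/p):
14^((19-1)/2) mod 19 = -1
(d/p) = -1, so p is inert: (p) stays prime with e=1, f=2, g=1.
Therefore p is inert.

inert


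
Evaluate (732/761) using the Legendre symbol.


p = 761 is prime, so compute (732/761) with the reciprocity algorithm (Jacobi-symbol steps: pull out 2s via (2/n), flip via reciprocity, reduce):
  pull out 2: (2/761) = +1  (since 761 mod 8 = 1)
  pull out 2: (2/761) = +1  (since 761 mod 8 = 1)
  reciprocity: (183/761) -> +(761/183)
  reduce: (29/183)
  reciprocity: (29/183) -> +(183/29)
  reduce: (9/29)
  reciprocity: (9/29) -> +(29/9)
  reduce: (2/9)
  pull out 2: (2/9) = +1  (since 9 mod 8 = 1)
  (1/9) = 1
Product of signs = 1
(732/761) = 1

1


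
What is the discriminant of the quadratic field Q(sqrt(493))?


For K = Q(sqrt(d)) with d squarefree: disc(K) = d if d = 1 mod 4, and disc(K) = 4d if d = 2 or 3 mod 4.
Here d = 493, and d mod 4 = 1.
d = 1 mod 4 (O_K = Z[(1+sqrt(d))/2]), so disc(K) = d = 493

493


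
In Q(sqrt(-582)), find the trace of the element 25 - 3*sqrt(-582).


Tr(a + b*sqrt(d)) = (a + b*sqrt(d)) + (a - b*sqrt(d)) = 2a
= 2 * (25)
= 50

50


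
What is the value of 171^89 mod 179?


p = 179 is prime and the exponent is (p-1)/2 = 89, so by Euler's criterion 171^89 = (171/179) = +1 or -1 mod 179.
Compute by square-and-multiply:
  89 = 64 + 16 + 8 + 1 (binary 1011001)
  Repeated squaring mod 179: 171^1 = 171, 171^2 = 64, 171^4 = 158, 171^8 = 83, 171^16 = 87, 171^32 = 51, 171^64 = 95
  171^89 = 171^64 * 171^16 * 171^8 * 171^1 = 95 * 87 * 83 * 171 mod 179
    95 * 87 = 8265 = 31 mod 179
    31 * 83 = 2573 = 67 mod 179
    67 * 171 = 11457 = 1 mod 179
  171^89 = 1 mod 179
Result 1: 171 is a quadratic residue mod 179.
171^89 mod 179 = 1

1


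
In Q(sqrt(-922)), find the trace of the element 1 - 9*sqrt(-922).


Tr(a + b*sqrt(d)) = (a + b*sqrt(d)) + (a - b*sqrt(d)) = 2a
= 2 * (1)
= 2

2


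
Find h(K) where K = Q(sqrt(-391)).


K = Q(sqrt(-391)). d mod 4 = 1, so D = disc(K) = d = -391
h(K) equals the number of primitive reduced positive-definite forms (a, b, c) = a*x^2 + b*x*y + c*y^2 with b^2 - 4ac = D,
where reduced means |b| <= a <= c, with b >= 0 whenever |b| = a or a = c, and primitive means gcd(a, b, c) = 1.
Reduced forces 3a^2 <= |D| = 391, so 1 <= a <= 11; b must have the parity of D, and c = (b^2 - D)/(4a) must be an integer >= a.
Enumerate a = 1..11, b in [-a, a]:
  a=1: (1, 1, 98)  [1]
  a=2: (2, -1, 49), (2, 1, 49)  [2]
  a=3: none
  a=4: (4, -3, 25), (4, 3, 25)  [2]
  a=5: (5, -3, 20), (5, 3, 20)  [2]
  a=6: none
  a=7: (7, -1, 14), (7, 1, 14)  [2]
  a=8: (8, -5, 13), (8, 5, 13)  [2]
  a=9: none
  a=10: (10, -7, 11), (10, 3, 10), (10, 7, 11)  [3]
  a=11: none
Total reduced forms: 1 + 2 + 2 + 2 + 2 + 2 + 3 = 14
h = 14

14


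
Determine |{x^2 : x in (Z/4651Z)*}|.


For prime p, the number of non-zero quadratic residues is (p-1)/2.
= (4651-1)/2
= 2325

2325


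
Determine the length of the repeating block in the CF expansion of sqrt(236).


Run the CF algorithm for sqrt(236).
a_0 = floor(sqrt(236)) = 15; set m_0=0, q_0=1.
Recurrence: m' = q*a - m,  q' = (d - m'^2)/q,  a' = floor((a_0 + m')/q').
  step 1: m=15, q=11, a=2
  step 2: m=7, q=17, a=1
  step 3: m=10, q=8, a=3
  step 4: m=14, q=5, a=5
  step 5: m=11, q=23, a=1
  step 6: m=12, q=4, a=6
  step 7: m=12, q=23, a=1
  step 8: m=11, q=5, a=5
  step 9: m=14, q=8, a=3
  step 10: m=10, q=17, a=1
  step 11: m=7, q=11, a=2
  step 12: m=15, q=1, a=30
a_12 = 2*a_0 = 30, so the period closes here.
sqrt(236) = [15; 2, 1, 3, 5, 1, 6, 1, 5, 3, 1, 2, 30]
Period length = 12

12


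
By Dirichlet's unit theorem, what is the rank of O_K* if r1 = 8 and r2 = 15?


By Dirichlet's unit theorem:
rank = r1 + r2 - 1
= 8 + 15 - 1
= 22

22


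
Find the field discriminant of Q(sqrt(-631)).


For K = Q(sqrt(d)) with d squarefree: disc(K) = d if d = 1 mod 4, and disc(K) = 4d if d = 2 or 3 mod 4.
Here d = -631, and d mod 4 = 1.
d = 1 mod 4 (O_K = Z[(1+sqrt(d))/2]), so disc(K) = d = -631

-631


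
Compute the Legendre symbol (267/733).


p = 733 is prime, so compute (267/733) with the reciprocity algorithm (Jacobi-symbol steps: pull out 2s via (2/n), flip via reciprocity, reduce):
  reciprocity: (267/733) -> +(733/267)
  reduce: (199/267)
  reciprocity: (199/267) -> -(267/199)
  reduce: (68/199)
  pull out 2: (2/199) = +1  (since 199 mod 8 = 7)
  pull out 2: (2/199) = +1  (since 199 mod 8 = 7)
  reciprocity: (17/199) -> +(199/17)
  reduce: (12/17)
  pull out 2: (2/17) = +1  (since 17 mod 8 = 1)
  pull out 2: (2/17) = +1  (since 17 mod 8 = 1)
  reciprocity: (3/17) -> +(17/3)
  reduce: (2/3)
  pull out 2: (2/3) = -1  (since 3 mod 8 = 3)
  (1/3) = 1
Product of signs = 1
(267/733) = 1

1


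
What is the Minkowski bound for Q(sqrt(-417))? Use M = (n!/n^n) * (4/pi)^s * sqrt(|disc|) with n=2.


d = -417, d mod 4 = 3, so disc(K) = 4d = -1668; |disc(K)| = 1668
Imaginary quadratic field, so n = 2, s = r2 = 1, r1 = 0
M = (n!/n^n) * (4/pi)^s * sqrt(|disc(K)|) = (2!/2^2) * (4/pi)^1 * sqrt(1668)
= 0.5 * 1.273240 * 40.841156
= 26.0003

26.0003


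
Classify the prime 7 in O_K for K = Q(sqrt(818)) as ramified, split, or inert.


K = Q(sqrt(818)). Since d mod 4 = 2, disc(K) = 3272.
Check p | disc: 3272 mod 7 = 3.
p does not divide disc. Compute Legendre symbol (d/p):
6^((7-1)/2) mod 7 = -1
(d/p) = -1, so p is inert: (p) stays prime with e=1, f=2, g=1.
Therefore p is inert.

inert


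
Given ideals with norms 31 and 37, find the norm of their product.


N(IJ) = N(I) * N(J)
= 31 * 37
= 1147

1147


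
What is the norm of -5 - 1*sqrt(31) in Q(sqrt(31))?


N(a + b*sqrt(d)) = a^2 - d*b^2
= (-5)^2 - (31)*(-1)^2
= 25 - 31
= -6

-6


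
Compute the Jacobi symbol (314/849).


Compute (314/849) via quadratic reciprocity:
  pull out 2: (2/849) = +1  (since 849 mod 8 = 1)
  reciprocity: (157/849) -> +(849/157)
  reduce: (64/157)
  pull out 2: (2/157) = -1  (since 157 mod 8 = 5)
  pull out 2: (2/157) = -1  (since 157 mod 8 = 5)
  pull out 2: (2/157) = -1  (since 157 mod 8 = 5)
  pull out 2: (2/157) = -1  (since 157 mod 8 = 5)
  pull out 2: (2/157) = -1  (since 157 mod 8 = 5)
  pull out 2: (2/157) = -1  (since 157 mod 8 = 5)
  (1/157) = 1
Product of signs = 1

1


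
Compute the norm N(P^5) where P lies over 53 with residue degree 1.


N(P^a) = p^(a*f)
= 53^(5*1)
= 53^5
= 418195493

418195493


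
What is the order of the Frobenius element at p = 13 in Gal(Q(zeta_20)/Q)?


The Frobenius at p in Gal(Q(zeta_n)/Q) = (Z/nZ)* is the class of p, so its order is ord_20(13), the smallest k >= 1 with 13^k = 1 mod 20.
n = 20 = 2^2 * 5, phi(20) = 8; the order divides phi(n).
Divisors of 8: 1, 2, 4, 8
Repeated squaring mod 20: 13^1 = 13, 13^2 = 9, 13^4 = 1, 13^8 = 1
Test divisors in increasing order:
  k=1: 13^1 = 13 mod 20
  k=2: 13^2 = 9 mod 20
  k=4: 13^4 = 1 mod 20  <- first divisor giving 1
Order = 4

4


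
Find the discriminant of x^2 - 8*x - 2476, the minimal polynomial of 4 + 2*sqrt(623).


The element 4 + 2*sqrt(623) has minimal polynomial:
x^2 - 8*x - 2476
Discriminant = (-8)^2 - 4*(-2476)
= 64 + 9904
= 9968

9968


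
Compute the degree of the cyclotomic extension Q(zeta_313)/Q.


The degree equals Euler's totient phi(313).
313 = 313
phi(313) = 312

312


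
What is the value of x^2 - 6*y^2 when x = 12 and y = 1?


x^2 - d*y^2
= 12^2 - 6*1^2
= 144 - 6
= 138

138


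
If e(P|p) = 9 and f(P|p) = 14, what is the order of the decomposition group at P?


|D_P| = e * f
= 9 * 14
= 126

126


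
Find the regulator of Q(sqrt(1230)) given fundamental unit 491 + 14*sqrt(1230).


epsilon = 491 + 14*sqrt(1230)
= 981.9990
R = ln(981.9990)
= 6.8896

6.8896


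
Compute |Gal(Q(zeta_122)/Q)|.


|Gal(Q(zeta_122)/Q)| = phi(122)
= 60

60


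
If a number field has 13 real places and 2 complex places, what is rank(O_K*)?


By Dirichlet's unit theorem:
rank = r1 + r2 - 1
= 13 + 2 - 1
= 14

14


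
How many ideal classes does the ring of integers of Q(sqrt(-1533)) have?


K = Q(sqrt(-1533)). d mod 4 = 3, so D = disc(K) = 4d = -6132
h(K) equals the number of primitive reduced positive-definite forms (a, b, c) = a*x^2 + b*x*y + c*y^2 with b^2 - 4ac = D,
where reduced means |b| <= a <= c, with b >= 0 whenever |b| = a or a = c, and primitive means gcd(a, b, c) = 1.
Reduced forces 3a^2 <= |D| = 6132, so 1 <= a <= 45; b must have the parity of D, and c = (b^2 - D)/(4a) must be an integer >= a.
Enumerate a = 1..45, b in [-a, a]:
  a=1: (1, 0, 1533)  [1]
  a=2: (2, 2, 767)  [1]
  a=3: (3, 0, 511)  [1]
  a=4..5: none
  a=6: (6, 6, 257)  [1]
  a=7: (7, 0, 219)  [1]
  a=8..12: none
  a=13: (13, -2, 118), (13, 2, 118)  [2]
  a=14: (14, 14, 113)  [1]
  a=15..18: none
  a=19: (19, -10, 82), (19, 10, 82)  [2]
  a=20: none
  a=21: (21, 0, 73)  [1]
  a=22: none
  a=23: (23, -20, 71), (23, 20, 71)  [2]
  a=24..25: none
  a=26: (26, -2, 59), (26, 2, 59)  [2]
  a=27..28: none
  a=29: (29, -4, 53), (29, 4, 53)  [2]
  a=30..36: none
  a=37: (37, -26, 46), (37, 26, 46)  [2]
  a=38: (38, -10, 41), (38, 10, 41)  [2]
  a=39: (39, -24, 43), (39, 24, 43)  [2]
  a=40..41: none
  a=42: (42, 42, 47)  [1]
  a=43..45: none
Total reduced forms: 1 + 1 + 1 + 1 + 1 + 2 + 1 + 2 + 1 + 2 + 2 + 2 + 2 + 2 + 2 + 1 = 24
h = 24

24


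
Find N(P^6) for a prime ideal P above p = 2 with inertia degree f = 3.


N(P^a) = p^(a*f)
= 2^(6*3)
= 2^18
= 262144

262144


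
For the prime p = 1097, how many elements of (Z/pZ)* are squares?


For prime p, the number of non-zero quadratic residues is (p-1)/2.
= (1097-1)/2
= 548

548


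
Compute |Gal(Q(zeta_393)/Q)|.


|Gal(Q(zeta_393)/Q)| = phi(393)
= 260

260


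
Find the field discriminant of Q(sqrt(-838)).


For K = Q(sqrt(d)) with d squarefree: disc(K) = d if d = 1 mod 4, and disc(K) = 4d if d = 2 or 3 mod 4.
Here d = -838, and d mod 4 = 2.
d = 2 mod 4, not 1 (O_K = Z[sqrt(d)]), so disc(K) = 4d = 4 * (-838) = -3352

-3352


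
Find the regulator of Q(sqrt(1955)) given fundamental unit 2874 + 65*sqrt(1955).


epsilon = 2874 + 65*sqrt(1955)
= 5747.9998
R = ln(5747.9998)
= 8.6566

8.6566


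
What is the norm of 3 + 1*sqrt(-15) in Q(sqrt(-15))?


N(a + b*sqrt(d)) = a^2 - d*b^2
= (3)^2 - (-15)*(1)^2
= 9 + 15
= 24

24


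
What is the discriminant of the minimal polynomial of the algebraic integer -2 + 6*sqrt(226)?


The element -2 + 6*sqrt(226) has minimal polynomial:
x^2 + 4*x - 8132
Discriminant = (4)^2 - 4*(-8132)
= 16 + 32528
= 32544

32544


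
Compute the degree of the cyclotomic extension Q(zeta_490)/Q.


The degree equals Euler's totient phi(490).
490 = 2 * 5 * 7^2
phi(490) = 168

168


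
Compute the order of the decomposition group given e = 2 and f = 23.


|D_P| = e * f
= 2 * 23
= 46

46


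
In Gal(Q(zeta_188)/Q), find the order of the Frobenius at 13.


The Frobenius at p in Gal(Q(zeta_n)/Q) = (Z/nZ)* is the class of p, so its order is ord_188(13), the smallest k >= 1 with 13^k = 1 mod 188.
n = 188 = 2^2 * 47, phi(188) = 92; the order divides phi(n).
Divisors of 92: 1, 2, 4, 23, 46, 92
Repeated squaring mod 188: 13^1 = 13, 13^2 = 169, 13^4 = 173, 13^8 = 37, 13^16 = 53, 13^32 = 177, 13^64 = 121
Test divisors in increasing order:
  k=1: 13^1 = 13 mod 188
  k=2: 13^2 = 169 mod 188
  k=4: 13^4 = 173 mod 188
  k=23: 13^23 = 53 * 173 * 169 * 13 = 93 mod 188
  k=46: 13^46 = 177 * 37 * 173 * 169 = 1 mod 188  <- first divisor giving 1
Order = 46

46


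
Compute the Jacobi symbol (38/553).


Compute (38/553) via quadratic reciprocity:
  pull out 2: (2/553) = +1  (since 553 mod 8 = 1)
  reciprocity: (19/553) -> +(553/19)
  reduce: (2/19)
  pull out 2: (2/19) = -1  (since 19 mod 8 = 3)
  (1/19) = 1
Product of signs = -1

-1


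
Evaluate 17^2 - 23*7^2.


x^2 - d*y^2
= 17^2 - 23*7^2
= 289 - 1127
= -838

-838


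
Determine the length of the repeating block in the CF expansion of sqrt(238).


Run the CF algorithm for sqrt(238).
a_0 = floor(sqrt(238)) = 15; set m_0=0, q_0=1.
Recurrence: m' = q*a - m,  q' = (d - m'^2)/q,  a' = floor((a_0 + m')/q').
  step 1: m=15, q=13, a=2
  step 2: m=11, q=9, a=2
  step 3: m=7, q=21, a=1
  step 4: m=14, q=2, a=14
  step 5: m=14, q=21, a=1
  step 6: m=7, q=9, a=2
  step 7: m=11, q=13, a=2
  step 8: m=15, q=1, a=30
a_8 = 2*a_0 = 30, so the period closes here.
sqrt(238) = [15; 2, 2, 1, 14, 1, 2, 2, 30]
Period length = 8

8


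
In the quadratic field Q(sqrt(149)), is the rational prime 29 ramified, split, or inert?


K = Q(sqrt(149)). Since d mod 4 = 1, disc(K) = 149.
Check p | disc: 149 mod 29 = 4.
p does not divide disc. Compute Legendre symbol (d/p):
4^((29-1)/2) mod 29 = 1
(d/p) = 1, so p splits: (p) = P*P' with e=1, f=1, g=2.
Therefore p is split.

split


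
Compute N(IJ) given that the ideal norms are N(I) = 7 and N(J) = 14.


N(IJ) = N(I) * N(J)
= 7 * 14
= 98

98


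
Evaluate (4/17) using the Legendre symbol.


p = 17 is prime, so compute (4/17) with the reciprocity algorithm (Jacobi-symbol steps: pull out 2s via (2/n), flip via reciprocity, reduce):
  pull out 2: (2/17) = +1  (since 17 mod 8 = 1)
  pull out 2: (2/17) = +1  (since 17 mod 8 = 1)
  (1/17) = 1
Product of signs = 1
(4/17) = 1

1


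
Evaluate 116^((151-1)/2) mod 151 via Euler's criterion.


p = 151 is prime and the exponent is (p-1)/2 = 75, so by Euler's criterion 116^75 = (116/151) = +1 or -1 mod 151.
Compute by square-and-multiply:
  75 = 64 + 8 + 2 + 1 (binary 1001011)
  Repeated squaring mod 151: 116^1 = 116, 116^2 = 17, 116^4 = 138, 116^8 = 18, 116^16 = 22, 116^32 = 31, 116^64 = 55
  116^75 = 116^64 * 116^8 * 116^2 * 116^1 = 55 * 18 * 17 * 116 mod 151
    55 * 18 = 990 = 84 mod 151
    84 * 17 = 1428 = 69 mod 151
    69 * 116 = 8004 = 1 mod 151
  116^75 = 1 mod 151
Result 1: 116 is a quadratic residue mod 151.
116^75 mod 151 = 1

1


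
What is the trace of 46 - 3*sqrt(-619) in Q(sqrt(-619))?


Tr(a + b*sqrt(d)) = (a + b*sqrt(d)) + (a - b*sqrt(d)) = 2a
= 2 * (46)
= 92

92


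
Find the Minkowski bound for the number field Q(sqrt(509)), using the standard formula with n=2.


d = 509, d mod 4 = 1, so disc(K) = d = 509; |disc(K)| = 509
Real quadratic field, so n = 2, s = r2 = 0, r1 = 2
M = (n!/n^n) * (4/pi)^s * sqrt(|disc(K)|) = (2!/2^2) * (4/pi)^0 * sqrt(509)
= 0.5 * 1.000000 * 22.561028
= 11.2805

11.2805


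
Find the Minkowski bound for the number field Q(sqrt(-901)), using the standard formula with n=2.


d = -901, d mod 4 = 3, so disc(K) = 4d = -3604; |disc(K)| = 3604
Imaginary quadratic field, so n = 2, s = r2 = 1, r1 = 0
M = (n!/n^n) * (4/pi)^s * sqrt(|disc(K)|) = (2!/2^2) * (4/pi)^1 * sqrt(3604)
= 0.5 * 1.273240 * 60.033324
= 38.2184

38.2184


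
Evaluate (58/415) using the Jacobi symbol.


Compute (58/415) via quadratic reciprocity:
  pull out 2: (2/415) = +1  (since 415 mod 8 = 7)
  reciprocity: (29/415) -> +(415/29)
  reduce: (9/29)
  reciprocity: (9/29) -> +(29/9)
  reduce: (2/9)
  pull out 2: (2/9) = +1  (since 9 mod 8 = 1)
  (1/9) = 1
Product of signs = 1

1


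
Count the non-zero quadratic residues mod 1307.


For prime p, the number of non-zero quadratic residues is (p-1)/2.
= (1307-1)/2
= 653

653


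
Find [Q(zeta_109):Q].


The degree equals Euler's totient phi(109).
109 = 109
phi(109) = 108

108


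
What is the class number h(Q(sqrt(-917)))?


K = Q(sqrt(-917)). d mod 4 = 3, so D = disc(K) = 4d = -3668
h(K) equals the number of primitive reduced positive-definite forms (a, b, c) = a*x^2 + b*x*y + c*y^2 with b^2 - 4ac = D,
where reduced means |b| <= a <= c, with b >= 0 whenever |b| = a or a = c, and primitive means gcd(a, b, c) = 1.
Reduced forces 3a^2 <= |D| = 3668, so 1 <= a <= 34; b must have the parity of D, and c = (b^2 - D)/(4a) must be an integer >= a.
Enumerate a = 1..34, b in [-a, a]:
  a=1: (1, 0, 917)  [1]
  a=2: (2, 2, 459)  [1]
  a=3: (3, -2, 306), (3, 2, 306)  [2]
  a=4..5: none
  a=6: (6, -2, 153), (6, 2, 153)  [2]
  a=7: (7, 0, 131)  [1]
  a=8: none
  a=9: (9, -2, 102), (9, 2, 102)  [2]
  a=10..13: none
  a=14: (14, 14, 69)  [1]
  a=15..16: none
  a=17: (17, -2, 54), (17, 2, 54)  [2]
  a=18: (18, -2, 51), (18, 2, 51)  [2]
  a=19..20: none
  a=21: (21, -14, 46), (21, 14, 46)  [2]
  a=22: none
  a=23: (23, -14, 42), (23, 14, 42)  [2]
  a=24..26: none
  a=27: (27, -2, 34), (27, 2, 34)  [2]
  a=28..34: none
Total reduced forms: 1 + 1 + 2 + 2 + 1 + 2 + 1 + 2 + 2 + 2 + 2 + 2 = 20
h = 20

20


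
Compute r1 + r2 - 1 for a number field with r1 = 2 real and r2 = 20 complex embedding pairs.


By Dirichlet's unit theorem:
rank = r1 + r2 - 1
= 2 + 20 - 1
= 21

21


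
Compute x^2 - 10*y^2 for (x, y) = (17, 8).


x^2 - d*y^2
= 17^2 - 10*8^2
= 289 - 640
= -351

-351


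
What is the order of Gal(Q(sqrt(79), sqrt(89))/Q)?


The 2 square roots of distinct primes are multiplicatively independent over Q,
so [K:Q] = 2^2 and Gal(K/Q) is isomorphic to (Z/2Z)^2.
|Gal| = 2^2 = 4

4


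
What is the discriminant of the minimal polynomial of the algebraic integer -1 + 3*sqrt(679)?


The element -1 + 3*sqrt(679) has minimal polynomial:
x^2 + 2*x - 6110
Discriminant = (2)^2 - 4*(-6110)
= 4 + 24440
= 24444

24444


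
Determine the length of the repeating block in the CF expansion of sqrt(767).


Run the CF algorithm for sqrt(767).
a_0 = floor(sqrt(767)) = 27; set m_0=0, q_0=1.
Recurrence: m' = q*a - m,  q' = (d - m'^2)/q,  a' = floor((a_0 + m')/q').
  step 1: m=27, q=38, a=1
  step 2: m=11, q=17, a=2
  step 3: m=23, q=14, a=3
  step 4: m=19, q=29, a=1
  step 5: m=10, q=23, a=1
  step 6: m=13, q=26, a=1
  step 7: m=13, q=23, a=1
  step 8: m=10, q=29, a=1
  step 9: m=19, q=14, a=3
  step 10: m=23, q=17, a=2
  step 11: m=11, q=38, a=1
  step 12: m=27, q=1, a=54
a_12 = 2*a_0 = 54, so the period closes here.
sqrt(767) = [27; 1, 2, 3, 1, 1, 1, 1, 1, 3, 2, 1, 54]
Period length = 12

12


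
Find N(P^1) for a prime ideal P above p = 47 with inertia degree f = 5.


N(P^a) = p^(a*f)
= 47^(1*5)
= 47^5
= 229345007

229345007


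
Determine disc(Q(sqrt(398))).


For K = Q(sqrt(d)) with d squarefree: disc(K) = d if d = 1 mod 4, and disc(K) = 4d if d = 2 or 3 mod 4.
Here d = 398, and d mod 4 = 2.
d = 2 mod 4, not 1 (O_K = Z[sqrt(d)]), so disc(K) = 4d = 4 * (398) = 1592

1592


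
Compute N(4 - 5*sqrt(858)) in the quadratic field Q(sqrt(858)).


N(a + b*sqrt(d)) = a^2 - d*b^2
= (4)^2 - (858)*(-5)^2
= 16 - 21450
= -21434

-21434


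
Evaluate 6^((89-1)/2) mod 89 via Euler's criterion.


p = 89 is prime and the exponent is (p-1)/2 = 44, so by Euler's criterion 6^44 = (6/89) = +1 or -1 mod 89.
Compute by square-and-multiply:
  44 = 32 + 8 + 4 (binary 101100)
  Repeated squaring mod 89: 6^1 = 6, 6^2 = 36, 6^4 = 50, 6^8 = 8, 6^16 = 64, 6^32 = 2
  6^44 = 6^32 * 6^8 * 6^4 = 2 * 8 * 50 mod 89
    2 * 8 = 16 = 16 mod 89
    16 * 50 = 800 = 88 mod 89
  6^44 = 88 mod 89
Result 88 = p - 1 = -1 mod 89: 6 is a quadratic non-residue mod 89. As a residue in [0, p-1] the value is 88.
6^44 mod 89 = 88

88


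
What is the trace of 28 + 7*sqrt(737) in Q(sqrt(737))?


Tr(a + b*sqrt(d)) = (a + b*sqrt(d)) + (a - b*sqrt(d)) = 2a
= 2 * (28)
= 56

56


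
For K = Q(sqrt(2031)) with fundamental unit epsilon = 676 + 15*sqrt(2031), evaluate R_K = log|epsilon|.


epsilon = 676 + 15*sqrt(2031)
= 1351.9993
R = ln(1351.9993)
= 7.2093

7.2093


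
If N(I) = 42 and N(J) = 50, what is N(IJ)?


N(IJ) = N(I) * N(J)
= 42 * 50
= 2100

2100


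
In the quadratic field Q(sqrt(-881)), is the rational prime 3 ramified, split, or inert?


K = Q(sqrt(-881)). Since d mod 4 = 3, disc(K) = -3524.
Check p | disc: -3524 mod 3 = 1.
p does not divide disc. Compute Legendre symbol (d/p):
1^((3-1)/2) mod 3 = 1
(d/p) = 1, so p splits: (p) = P*P' with e=1, f=1, g=2.
Therefore p is split.

split


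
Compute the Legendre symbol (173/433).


p = 433 is prime, so compute (173/433) with the reciprocity algorithm (Jacobi-symbol steps: pull out 2s via (2/n), flip via reciprocity, reduce):
  reciprocity: (173/433) -> +(433/173)
  reduce: (87/173)
  reciprocity: (87/173) -> +(173/87)
  reduce: (86/87)
  pull out 2: (2/87) = +1  (since 87 mod 8 = 7)
  reciprocity: (43/87) -> -(87/43)
  reduce: (1/43)
  (1/43) = 1
Product of signs = -1
(173/433) = -1

-1


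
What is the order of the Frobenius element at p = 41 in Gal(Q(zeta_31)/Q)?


The Frobenius at p in Gal(Q(zeta_n)/Q) = (Z/nZ)* is the class of p, so its order is ord_31(41), the smallest k >= 1 with 41^k = 1 mod 31.
n = 31 = 31, phi(31) = 30; the order divides phi(n).
Divisors of 30: 1, 2, 3, 5, 6, 10, 15, 30
Repeated squaring mod 31: 41^1 = 10, 41^2 = 7, 41^4 = 18, 41^8 = 14, 41^16 = 10
Test divisors in increasing order:
  k=1: 41^1 = 10 mod 31
  k=2: 41^2 = 7 mod 31
  k=3: 41^3 = 7 * 10 = 8 mod 31
  k=5: 41^5 = 18 * 10 = 25 mod 31
  k=6: 41^6 = 18 * 7 = 2 mod 31
  k=10: 41^10 = 14 * 7 = 5 mod 31
  k=15: 41^15 = 14 * 18 * 7 * 10 = 1 mod 31  <- first divisor giving 1
Order = 15

15


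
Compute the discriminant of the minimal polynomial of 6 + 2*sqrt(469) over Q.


The element 6 + 2*sqrt(469) has minimal polynomial:
x^2 - 12*x - 1840
Discriminant = (-12)^2 - 4*(-1840)
= 144 + 7360
= 7504

7504


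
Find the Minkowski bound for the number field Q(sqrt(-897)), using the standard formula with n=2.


d = -897, d mod 4 = 3, so disc(K) = 4d = -3588; |disc(K)| = 3588
Imaginary quadratic field, so n = 2, s = r2 = 1, r1 = 0
M = (n!/n^n) * (4/pi)^s * sqrt(|disc(K)|) = (2!/2^2) * (4/pi)^1 * sqrt(3588)
= 0.5 * 1.273240 * 59.899917
= 38.1335

38.1335


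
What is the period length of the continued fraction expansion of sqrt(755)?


Run the CF algorithm for sqrt(755).
a_0 = floor(sqrt(755)) = 27; set m_0=0, q_0=1.
Recurrence: m' = q*a - m,  q' = (d - m'^2)/q,  a' = floor((a_0 + m')/q').
  step 1: m=27, q=26, a=2
  step 2: m=25, q=5, a=10
  step 3: m=25, q=26, a=2
  step 4: m=27, q=1, a=54
a_4 = 2*a_0 = 54, so the period closes here.
sqrt(755) = [27; 2, 10, 2, 54]
Period length = 4

4


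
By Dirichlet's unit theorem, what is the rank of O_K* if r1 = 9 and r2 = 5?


By Dirichlet's unit theorem:
rank = r1 + r2 - 1
= 9 + 5 - 1
= 13

13


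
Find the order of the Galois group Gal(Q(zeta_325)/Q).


|Gal(Q(zeta_325)/Q)| = phi(325)
= 240

240


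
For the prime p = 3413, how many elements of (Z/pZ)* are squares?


For prime p, the number of non-zero quadratic residues is (p-1)/2.
= (3413-1)/2
= 1706

1706


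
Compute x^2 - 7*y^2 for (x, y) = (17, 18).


x^2 - d*y^2
= 17^2 - 7*18^2
= 289 - 2268
= -1979

-1979


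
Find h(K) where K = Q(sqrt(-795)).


K = Q(sqrt(-795)). d mod 4 = 1, so D = disc(K) = d = -795
h(K) equals the number of primitive reduced positive-definite forms (a, b, c) = a*x^2 + b*x*y + c*y^2 with b^2 - 4ac = D,
where reduced means |b| <= a <= c, with b >= 0 whenever |b| = a or a = c, and primitive means gcd(a, b, c) = 1.
Reduced forces 3a^2 <= |D| = 795, so 1 <= a <= 16; b must have the parity of D, and c = (b^2 - D)/(4a) must be an integer >= a.
Enumerate a = 1..16, b in [-a, a]:
  a=1: (1, 1, 199)  [1]
  a=2: none
  a=3: (3, 3, 67)  [1]
  a=4: none
  a=5: (5, 5, 41)  [1]
  a=6..14: none
  a=15: (15, 15, 17)  [1]
  a=16: none
Total reduced forms: 1 + 1 + 1 + 1 = 4
h = 4

4


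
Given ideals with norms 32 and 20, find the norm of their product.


N(IJ) = N(I) * N(J)
= 32 * 20
= 640

640


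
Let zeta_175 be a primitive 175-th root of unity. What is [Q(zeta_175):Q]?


The degree equals Euler's totient phi(175).
175 = 5^2 * 7
phi(175) = 120

120


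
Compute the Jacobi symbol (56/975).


Compute (56/975) via quadratic reciprocity:
  pull out 2: (2/975) = +1  (since 975 mod 8 = 7)
  pull out 2: (2/975) = +1  (since 975 mod 8 = 7)
  pull out 2: (2/975) = +1  (since 975 mod 8 = 7)
  reciprocity: (7/975) -> -(975/7)
  reduce: (2/7)
  pull out 2: (2/7) = +1  (since 7 mod 8 = 7)
  (1/7) = 1
Product of signs = -1

-1


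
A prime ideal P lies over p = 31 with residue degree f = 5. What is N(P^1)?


N(P^a) = p^(a*f)
= 31^(1*5)
= 31^5
= 28629151

28629151


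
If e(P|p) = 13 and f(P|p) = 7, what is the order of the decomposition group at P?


|D_P| = e * f
= 13 * 7
= 91

91


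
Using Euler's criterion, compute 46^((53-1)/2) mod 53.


p = 53 is prime and the exponent is (p-1)/2 = 26, so by Euler's criterion 46^26 = (46/53) = +1 or -1 mod 53.
Compute by square-and-multiply:
  26 = 16 + 8 + 2 (binary 11010)
  Repeated squaring mod 53: 46^1 = 46, 46^2 = 49, 46^4 = 16, 46^8 = 44, 46^16 = 28
  46^26 = 46^16 * 46^8 * 46^2 = 28 * 44 * 49 mod 53
    28 * 44 = 1232 = 13 mod 53
    13 * 49 = 637 = 1 mod 53
  46^26 = 1 mod 53
Result 1: 46 is a quadratic residue mod 53.
46^26 mod 53 = 1

1


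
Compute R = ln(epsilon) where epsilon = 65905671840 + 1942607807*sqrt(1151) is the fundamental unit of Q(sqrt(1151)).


epsilon = 65905671840 + 1942607807*sqrt(1151)
= 1.3181e+11
R = ln(1.3181e+11)
= 25.6046

25.6046


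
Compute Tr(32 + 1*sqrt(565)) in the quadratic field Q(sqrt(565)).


Tr(a + b*sqrt(d)) = (a + b*sqrt(d)) + (a - b*sqrt(d)) = 2a
= 2 * (32)
= 64

64


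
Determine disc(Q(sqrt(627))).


For K = Q(sqrt(d)) with d squarefree: disc(K) = d if d = 1 mod 4, and disc(K) = 4d if d = 2 or 3 mod 4.
Here d = 627, and d mod 4 = 3.
d = 3 mod 4, not 1 (O_K = Z[sqrt(d)]), so disc(K) = 4d = 4 * (627) = 2508

2508


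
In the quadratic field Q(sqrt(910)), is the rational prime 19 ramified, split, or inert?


K = Q(sqrt(910)). Since d mod 4 = 2, disc(K) = 3640.
Check p | disc: 3640 mod 19 = 11.
p does not divide disc. Compute Legendre symbol (d/p):
17^((19-1)/2) mod 19 = 1
(d/p) = 1, so p splits: (p) = P*P' with e=1, f=1, g=2.
Therefore p is split.

split


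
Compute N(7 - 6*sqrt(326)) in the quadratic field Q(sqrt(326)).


N(a + b*sqrt(d)) = a^2 - d*b^2
= (7)^2 - (326)*(-6)^2
= 49 - 11736
= -11687

-11687


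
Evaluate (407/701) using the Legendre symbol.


p = 701 is prime, so compute (407/701) with the reciprocity algorithm (Jacobi-symbol steps: pull out 2s via (2/n), flip via reciprocity, reduce):
  reciprocity: (407/701) -> +(701/407)
  reduce: (294/407)
  pull out 2: (2/407) = +1  (since 407 mod 8 = 7)
  reciprocity: (147/407) -> -(407/147)
  reduce: (113/147)
  reciprocity: (113/147) -> +(147/113)
  reduce: (34/113)
  pull out 2: (2/113) = +1  (since 113 mod 8 = 1)
  reciprocity: (17/113) -> +(113/17)
  reduce: (11/17)
  reciprocity: (11/17) -> +(17/11)
  reduce: (6/11)
  pull out 2: (2/11) = -1  (since 11 mod 8 = 3)
  reciprocity: (3/11) -> -(11/3)
  reduce: (2/3)
  pull out 2: (2/3) = -1  (since 3 mod 8 = 3)
  (1/3) = 1
Product of signs = 1
(407/701) = 1

1


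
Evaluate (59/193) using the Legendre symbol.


p = 193 is prime, so compute (59/193) with the reciprocity algorithm (Jacobi-symbol steps: pull out 2s via (2/n), flip via reciprocity, reduce):
  reciprocity: (59/193) -> +(193/59)
  reduce: (16/59)
  pull out 2: (2/59) = -1  (since 59 mod 8 = 3)
  pull out 2: (2/59) = -1  (since 59 mod 8 = 3)
  pull out 2: (2/59) = -1  (since 59 mod 8 = 3)
  pull out 2: (2/59) = -1  (since 59 mod 8 = 3)
  (1/59) = 1
Product of signs = 1
(59/193) = 1

1


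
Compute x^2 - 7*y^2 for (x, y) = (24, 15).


x^2 - d*y^2
= 24^2 - 7*15^2
= 576 - 1575
= -999

-999


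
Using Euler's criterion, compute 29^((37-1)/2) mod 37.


p = 37 is prime and the exponent is (p-1)/2 = 18, so by Euler's criterion 29^18 = (29/37) = +1 or -1 mod 37.
Compute by square-and-multiply:
  18 = 16 + 2 (binary 10010)
  Repeated squaring mod 37: 29^1 = 29, 29^2 = 27, 29^4 = 26, 29^8 = 10, 29^16 = 26
  29^18 = 29^16 * 29^2 = 26 * 27 mod 37
    26 * 27 = 702 = 36 mod 37
  29^18 = 36 mod 37
Result 36 = p - 1 = -1 mod 37: 29 is a quadratic non-residue mod 37. As a residue in [0, p-1] the value is 36.
29^18 mod 37 = 36

36


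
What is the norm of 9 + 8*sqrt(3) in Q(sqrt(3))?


N(a + b*sqrt(d)) = a^2 - d*b^2
= (9)^2 - (3)*(8)^2
= 81 - 192
= -111

-111


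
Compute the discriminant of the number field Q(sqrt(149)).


For K = Q(sqrt(d)) with d squarefree: disc(K) = d if d = 1 mod 4, and disc(K) = 4d if d = 2 or 3 mod 4.
Here d = 149, and d mod 4 = 1.
d = 1 mod 4 (O_K = Z[(1+sqrt(d))/2]), so disc(K) = d = 149

149


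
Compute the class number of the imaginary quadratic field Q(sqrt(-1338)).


K = Q(sqrt(-1338)). d mod 4 = 2, so D = disc(K) = 4d = -5352
h(K) equals the number of primitive reduced positive-definite forms (a, b, c) = a*x^2 + b*x*y + c*y^2 with b^2 - 4ac = D,
where reduced means |b| <= a <= c, with b >= 0 whenever |b| = a or a = c, and primitive means gcd(a, b, c) = 1.
Reduced forces 3a^2 <= |D| = 5352, so 1 <= a <= 42; b must have the parity of D, and c = (b^2 - D)/(4a) must be an integer >= a.
Enumerate a = 1..42, b in [-a, a]:
  a=1: (1, 0, 1338)  [1]
  a=2: (2, 0, 669)  [1]
  a=3: (3, 0, 446)  [1]
  a=4..5: none
  a=6: (6, 0, 223)  [1]
  a=7..10: none
  a=11: (11, -4, 122), (11, 4, 122)  [2]
  a=12: none
  a=13: (13, -2, 103), (13, 2, 103)  [2]
  a=14..18: none
  a=19: (19, -14, 73), (19, 14, 73)  [2]
  a=20..21: none
  a=22: (22, -4, 61), (22, 4, 61)  [2]
  a=23..25: none
  a=26: (26, -24, 57), (26, 24, 57)  [2]
  a=27..28: none
  a=29: (29, -10, 47), (29, 10, 47)  [2]
  a=30..32: none
  a=33: (33, -18, 43), (33, 18, 43)  [2]
  a=34..37: none
  a=38: (38, -24, 39), (38, 24, 39)  [2]
  a=39..42: none
Total reduced forms: 1 + 1 + 1 + 1 + 2 + 2 + 2 + 2 + 2 + 2 + 2 + 2 = 20
h = 20

20


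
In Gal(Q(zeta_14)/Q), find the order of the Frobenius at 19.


The Frobenius at p in Gal(Q(zeta_n)/Q) = (Z/nZ)* is the class of p, so its order is ord_14(19), the smallest k >= 1 with 19^k = 1 mod 14.
n = 14 = 2 * 7, phi(14) = 6; the order divides phi(n).
Divisors of 6: 1, 2, 3, 6
Repeated squaring mod 14: 19^1 = 5, 19^2 = 11, 19^4 = 9
Test divisors in increasing order:
  k=1: 19^1 = 5 mod 14
  k=2: 19^2 = 11 mod 14
  k=3: 19^3 = 11 * 5 = 13 mod 14
  k=6: 19^6 = 9 * 11 = 1 mod 14  <- first divisor giving 1
Order = 6

6


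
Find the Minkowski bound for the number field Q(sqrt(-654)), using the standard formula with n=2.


d = -654, d mod 4 = 2, so disc(K) = 4d = -2616; |disc(K)| = 2616
Imaginary quadratic field, so n = 2, s = r2 = 1, r1 = 0
M = (n!/n^n) * (4/pi)^s * sqrt(|disc(K)|) = (2!/2^2) * (4/pi)^1 * sqrt(2616)
= 0.5 * 1.273240 * 51.146847
= 32.5611

32.5611


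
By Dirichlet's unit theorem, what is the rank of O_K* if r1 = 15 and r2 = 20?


By Dirichlet's unit theorem:
rank = r1 + r2 - 1
= 15 + 20 - 1
= 34

34


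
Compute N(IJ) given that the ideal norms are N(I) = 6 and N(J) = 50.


N(IJ) = N(I) * N(J)
= 6 * 50
= 300

300


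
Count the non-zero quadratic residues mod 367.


For prime p, the number of non-zero quadratic residues is (p-1)/2.
= (367-1)/2
= 183

183


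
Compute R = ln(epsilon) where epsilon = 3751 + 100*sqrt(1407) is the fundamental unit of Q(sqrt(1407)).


epsilon = 3751 + 100*sqrt(1407)
= 7501.9999
R = ln(7501.9999)
= 8.9229

8.9229


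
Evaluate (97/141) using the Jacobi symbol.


Compute (97/141) via quadratic reciprocity:
  reciprocity: (97/141) -> +(141/97)
  reduce: (44/97)
  pull out 2: (2/97) = +1  (since 97 mod 8 = 1)
  pull out 2: (2/97) = +1  (since 97 mod 8 = 1)
  reciprocity: (11/97) -> +(97/11)
  reduce: (9/11)
  reciprocity: (9/11) -> +(11/9)
  reduce: (2/9)
  pull out 2: (2/9) = +1  (since 9 mod 8 = 1)
  (1/9) = 1
Product of signs = 1

1


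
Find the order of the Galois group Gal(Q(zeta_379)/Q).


|Gal(Q(zeta_379)/Q)| = phi(379)
= 378

378


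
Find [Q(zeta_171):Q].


The degree equals Euler's totient phi(171).
171 = 3^2 * 19
phi(171) = 108

108


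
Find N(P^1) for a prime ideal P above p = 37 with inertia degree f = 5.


N(P^a) = p^(a*f)
= 37^(1*5)
= 37^5
= 69343957

69343957


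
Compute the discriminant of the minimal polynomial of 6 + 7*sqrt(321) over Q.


The element 6 + 7*sqrt(321) has minimal polynomial:
x^2 - 12*x - 15693
Discriminant = (-12)^2 - 4*(-15693)
= 144 + 62772
= 62916

62916


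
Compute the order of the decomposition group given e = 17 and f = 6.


|D_P| = e * f
= 17 * 6
= 102

102


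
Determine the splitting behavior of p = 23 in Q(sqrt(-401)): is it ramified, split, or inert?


K = Q(sqrt(-401)). Since d mod 4 = 3, disc(K) = -1604.
Check p | disc: -1604 mod 23 = 6.
p does not divide disc. Compute Legendre symbol (d/p):
13^((23-1)/2) mod 23 = 1
(d/p) = 1, so p splits: (p) = P*P' with e=1, f=1, g=2.
Therefore p is split.

split


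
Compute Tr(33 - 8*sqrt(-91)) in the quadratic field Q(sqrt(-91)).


Tr(a + b*sqrt(d)) = (a + b*sqrt(d)) + (a - b*sqrt(d)) = 2a
= 2 * (33)
= 66

66


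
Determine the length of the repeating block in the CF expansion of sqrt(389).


Run the CF algorithm for sqrt(389).
a_0 = floor(sqrt(389)) = 19; set m_0=0, q_0=1.
Recurrence: m' = q*a - m,  q' = (d - m'^2)/q,  a' = floor((a_0 + m')/q').
  step 1: m=19, q=28, a=1
  step 2: m=9, q=11, a=2
  step 3: m=13, q=20, a=1
  step 4: m=7, q=17, a=1
  step 5: m=10, q=17, a=1
  step 6: m=7, q=20, a=1
  step 7: m=13, q=11, a=2
  step 8: m=9, q=28, a=1
  step 9: m=19, q=1, a=38
a_9 = 2*a_0 = 38, so the period closes here.
sqrt(389) = [19; 1, 2, 1, 1, 1, 1, 2, 1, 38]
Period length = 9

9


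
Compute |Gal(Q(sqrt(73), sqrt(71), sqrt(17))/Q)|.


The 3 square roots of distinct primes are multiplicatively independent over Q,
so [K:Q] = 2^3 and Gal(K/Q) is isomorphic to (Z/2Z)^3.
|Gal| = 2^3 = 8

8


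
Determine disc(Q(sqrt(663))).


For K = Q(sqrt(d)) with d squarefree: disc(K) = d if d = 1 mod 4, and disc(K) = 4d if d = 2 or 3 mod 4.
Here d = 663, and d mod 4 = 3.
d = 3 mod 4, not 1 (O_K = Z[sqrt(d)]), so disc(K) = 4d = 4 * (663) = 2652

2652


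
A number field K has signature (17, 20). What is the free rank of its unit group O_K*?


By Dirichlet's unit theorem:
rank = r1 + r2 - 1
= 17 + 20 - 1
= 36

36


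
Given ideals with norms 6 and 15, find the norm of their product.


N(IJ) = N(I) * N(J)
= 6 * 15
= 90

90


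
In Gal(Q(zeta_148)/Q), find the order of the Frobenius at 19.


The Frobenius at p in Gal(Q(zeta_n)/Q) = (Z/nZ)* is the class of p, so its order is ord_148(19), the smallest k >= 1 with 19^k = 1 mod 148.
n = 148 = 2^2 * 37, phi(148) = 72; the order divides phi(n).
Divisors of 72: 1, 2, 3, 4, 6, 8, 9, 12, 18, 24, 36, 72
Repeated squaring mod 148: 19^1 = 19, 19^2 = 65, 19^4 = 81, 19^8 = 49, 19^16 = 33, 19^32 = 53, 19^64 = 145
Test divisors in increasing order:
  k=1: 19^1 = 19 mod 148
  k=2: 19^2 = 65 mod 148
  k=3: 19^3 = 65 * 19 = 51 mod 148
  k=4: 19^4 = 81 mod 148
  k=6: 19^6 = 81 * 65 = 85 mod 148
  k=8: 19^8 = 49 mod 148
  k=9: 19^9 = 49 * 19 = 43 mod 148
  k=12: 19^12 = 49 * 81 = 121 mod 148
  k=18: 19^18 = 33 * 65 = 73 mod 148
  k=24: 19^24 = 33 * 49 = 137 mod 148
  k=36: 19^36 = 53 * 81 = 1 mod 148  <- first divisor giving 1
Order = 36

36


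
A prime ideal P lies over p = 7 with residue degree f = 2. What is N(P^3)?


N(P^a) = p^(a*f)
= 7^(3*2)
= 7^6
= 117649

117649


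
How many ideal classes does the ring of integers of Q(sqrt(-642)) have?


K = Q(sqrt(-642)). d mod 4 = 2, so D = disc(K) = 4d = -2568
h(K) equals the number of primitive reduced positive-definite forms (a, b, c) = a*x^2 + b*x*y + c*y^2 with b^2 - 4ac = D,
where reduced means |b| <= a <= c, with b >= 0 whenever |b| = a or a = c, and primitive means gcd(a, b, c) = 1.
Reduced forces 3a^2 <= |D| = 2568, so 1 <= a <= 29; b must have the parity of D, and c = (b^2 - D)/(4a) must be an integer >= a.
Enumerate a = 1..29, b in [-a, a]:
  a=1: (1, 0, 642)  [1]
  a=2: (2, 0, 321)  [1]
  a=3: (3, 0, 214)  [1]
  a=4..5: none
  a=6: (6, 0, 107)  [1]
  a=7: (7, -6, 93), (7, 6, 93)  [2]
  a=8..13: none
  a=14: (14, -8, 47), (14, 8, 47)  [2]
  a=15..16: none
  a=17: (17, -4, 38), (17, 4, 38)  [2]
  a=18: none
  a=19: (19, -4, 34), (19, 4, 34)  [2]
  a=20: none
  a=21: (21, -6, 31), (21, 6, 31)  [2]
  a=22: none
  a=23: (23, -10, 29), (23, 10, 29)  [2]
  a=24..29: none
Total reduced forms: 1 + 1 + 1 + 1 + 2 + 2 + 2 + 2 + 2 + 2 = 16
h = 16

16


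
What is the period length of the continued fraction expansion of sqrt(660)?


Run the CF algorithm for sqrt(660).
a_0 = floor(sqrt(660)) = 25; set m_0=0, q_0=1.
Recurrence: m' = q*a - m,  q' = (d - m'^2)/q,  a' = floor((a_0 + m')/q').
  step 1: m=25, q=35, a=1
  step 2: m=10, q=16, a=2
  step 3: m=22, q=11, a=4
  step 4: m=22, q=16, a=2
  step 5: m=10, q=35, a=1
  step 6: m=25, q=1, a=50
a_6 = 2*a_0 = 50, so the period closes here.
sqrt(660) = [25; 1, 2, 4, 2, 1, 50]
Period length = 6

6


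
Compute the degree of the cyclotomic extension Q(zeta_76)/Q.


The degree equals Euler's totient phi(76).
76 = 2^2 * 19
phi(76) = 36

36


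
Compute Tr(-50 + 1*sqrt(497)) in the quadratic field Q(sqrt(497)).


Tr(a + b*sqrt(d)) = (a + b*sqrt(d)) + (a - b*sqrt(d)) = 2a
= 2 * (-50)
= -100

-100


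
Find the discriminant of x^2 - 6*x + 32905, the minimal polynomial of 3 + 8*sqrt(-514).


The element 3 + 8*sqrt(-514) has minimal polynomial:
x^2 - 6*x + 32905
Discriminant = (-6)^2 - 4*(32905)
= 36 - 131620
= -131584

-131584


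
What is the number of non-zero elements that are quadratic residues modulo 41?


For prime p, the number of non-zero quadratic residues is (p-1)/2.
= (41-1)/2
= 20

20


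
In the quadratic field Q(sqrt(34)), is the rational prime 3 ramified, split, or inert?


K = Q(sqrt(34)). Since d mod 4 = 2, disc(K) = 136.
Check p | disc: 136 mod 3 = 1.
p does not divide disc. Compute Legendre symbol (d/p):
1^((3-1)/2) mod 3 = 1
(d/p) = 1, so p splits: (p) = P*P' with e=1, f=1, g=2.
Therefore p is split.

split


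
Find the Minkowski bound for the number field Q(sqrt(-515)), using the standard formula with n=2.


d = -515, d mod 4 = 1, so disc(K) = d = -515; |disc(K)| = 515
Imaginary quadratic field, so n = 2, s = r2 = 1, r1 = 0
M = (n!/n^n) * (4/pi)^s * sqrt(|disc(K)|) = (2!/2^2) * (4/pi)^1 * sqrt(515)
= 0.5 * 1.273240 * 22.693611
= 14.4472

14.4472


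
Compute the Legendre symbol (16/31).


p = 31 is prime, so compute (16/31) with the reciprocity algorithm (Jacobi-symbol steps: pull out 2s via (2/n), flip via reciprocity, reduce):
  pull out 2: (2/31) = +1  (since 31 mod 8 = 7)
  pull out 2: (2/31) = +1  (since 31 mod 8 = 7)
  pull out 2: (2/31) = +1  (since 31 mod 8 = 7)
  pull out 2: (2/31) = +1  (since 31 mod 8 = 7)
  (1/31) = 1
Product of signs = 1
(16/31) = 1

1


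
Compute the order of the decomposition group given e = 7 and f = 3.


|D_P| = e * f
= 7 * 3
= 21

21


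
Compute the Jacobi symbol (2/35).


Compute (2/35) via quadratic reciprocity:
  pull out 2: (2/35) = -1  (since 35 mod 8 = 3)
  (1/35) = 1
Product of signs = -1

-1


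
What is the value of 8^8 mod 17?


p = 17 is prime and the exponent is (p-1)/2 = 8, so by Euler's criterion 8^8 = (8/17) = +1 or -1 mod 17.
Compute by square-and-multiply:
  8 = 8 (binary 1000)
  Repeated squaring mod 17: 8^1 = 8, 8^2 = 13, 8^4 = 16, 8^8 = 1
  8^8 = 1 mod 17
Result 1: 8 is a quadratic residue mod 17.
8^8 mod 17 = 1

1


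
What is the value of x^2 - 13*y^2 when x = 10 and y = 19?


x^2 - d*y^2
= 10^2 - 13*19^2
= 100 - 4693
= -4593

-4593


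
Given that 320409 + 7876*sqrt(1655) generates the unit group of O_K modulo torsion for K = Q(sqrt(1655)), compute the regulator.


epsilon = 320409 + 7876*sqrt(1655)
= 640818.0000
R = ln(640818.0000)
= 13.3705

13.3705


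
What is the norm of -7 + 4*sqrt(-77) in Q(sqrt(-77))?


N(a + b*sqrt(d)) = a^2 - d*b^2
= (-7)^2 - (-77)*(4)^2
= 49 + 1232
= 1281

1281


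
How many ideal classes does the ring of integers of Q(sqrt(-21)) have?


K = Q(sqrt(-21)). d mod 4 = 3, so D = disc(K) = 4d = -84
h(K) equals the number of primitive reduced positive-definite forms (a, b, c) = a*x^2 + b*x*y + c*y^2 with b^2 - 4ac = D,
where reduced means |b| <= a <= c, with b >= 0 whenever |b| = a or a = c, and primitive means gcd(a, b, c) = 1.
Reduced forces 3a^2 <= |D| = 84, so 1 <= a <= 5; b must have the parity of D, and c = (b^2 - D)/(4a) must be an integer >= a.
Enumerate a = 1..5, b in [-a, a]:
  a=1: (1, 0, 21)  [1]
  a=2: (2, 2, 11)  [1]
  a=3: (3, 0, 7)  [1]
  a=4: none
  a=5: (5, 4, 5)  [1]
Total reduced forms: 1 + 1 + 1 + 1 = 4
h = 4

4
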